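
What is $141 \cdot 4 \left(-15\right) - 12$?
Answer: $-8472$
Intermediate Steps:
$141 \cdot 4 \left(-15\right) - 12 = 141 \left(-60\right) - 12 = -8460 - 12 = -8472$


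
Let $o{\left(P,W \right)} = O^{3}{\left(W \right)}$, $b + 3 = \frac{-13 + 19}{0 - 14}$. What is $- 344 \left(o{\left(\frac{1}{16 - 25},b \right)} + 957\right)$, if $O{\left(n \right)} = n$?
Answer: $- \frac{108162888}{343} \approx -3.1534 \cdot 10^{5}$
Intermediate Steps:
$b = - \frac{24}{7}$ ($b = -3 + \frac{-13 + 19}{0 - 14} = -3 + \frac{6}{-14} = -3 + 6 \left(- \frac{1}{14}\right) = -3 - \frac{3}{7} = - \frac{24}{7} \approx -3.4286$)
$o{\left(P,W \right)} = W^{3}$
$- 344 \left(o{\left(\frac{1}{16 - 25},b \right)} + 957\right) = - 344 \left(\left(- \frac{24}{7}\right)^{3} + 957\right) = - 344 \left(- \frac{13824}{343} + 957\right) = \left(-344\right) \frac{314427}{343} = - \frac{108162888}{343}$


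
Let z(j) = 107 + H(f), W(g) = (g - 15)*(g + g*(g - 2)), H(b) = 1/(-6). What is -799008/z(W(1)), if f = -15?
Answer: -4794048/641 ≈ -7479.0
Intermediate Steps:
H(b) = -⅙
W(g) = (-15 + g)*(g + g*(-2 + g))
z(j) = 641/6 (z(j) = 107 - ⅙ = 641/6)
-799008/z(W(1)) = -799008/641/6 = -799008*6/641 = -4794048/641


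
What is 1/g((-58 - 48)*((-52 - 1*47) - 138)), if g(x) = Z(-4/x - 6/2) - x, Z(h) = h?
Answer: -12561/315595127 ≈ -3.9801e-5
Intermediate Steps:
g(x) = -3 - x - 4/x (g(x) = (-4/x - 6/2) - x = (-4/x - 6*1/2) - x = (-4/x - 3) - x = (-3 - 4/x) - x = -3 - x - 4/x)
1/g((-58 - 48)*((-52 - 1*47) - 138)) = 1/(-3 - (-58 - 48)*((-52 - 1*47) - 138) - 4*1/((-58 - 48)*((-52 - 1*47) - 138))) = 1/(-3 - (-106)*((-52 - 47) - 138) - 4*(-1/(106*((-52 - 47) - 138)))) = 1/(-3 - (-106)*(-99 - 138) - 4*(-1/(106*(-99 - 138)))) = 1/(-3 - (-106)*(-237) - 4/((-106*(-237)))) = 1/(-3 - 1*25122 - 4/25122) = 1/(-3 - 25122 - 4*1/25122) = 1/(-3 - 25122 - 2/12561) = 1/(-315595127/12561) = -12561/315595127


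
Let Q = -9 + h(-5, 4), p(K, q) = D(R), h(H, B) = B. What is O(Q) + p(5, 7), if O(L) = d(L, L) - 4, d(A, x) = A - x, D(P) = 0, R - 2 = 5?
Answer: -4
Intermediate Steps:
R = 7 (R = 2 + 5 = 7)
p(K, q) = 0
Q = -5 (Q = -9 + 4 = -5)
O(L) = -4 (O(L) = (L - L) - 4 = 0 - 4 = -4)
O(Q) + p(5, 7) = -4 + 0 = -4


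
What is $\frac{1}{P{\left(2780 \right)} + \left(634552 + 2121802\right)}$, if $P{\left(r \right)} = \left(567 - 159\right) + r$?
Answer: $\frac{1}{2759542} \approx 3.6238 \cdot 10^{-7}$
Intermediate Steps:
$P{\left(r \right)} = 408 + r$
$\frac{1}{P{\left(2780 \right)} + \left(634552 + 2121802\right)} = \frac{1}{\left(408 + 2780\right) + \left(634552 + 2121802\right)} = \frac{1}{3188 + 2756354} = \frac{1}{2759542}$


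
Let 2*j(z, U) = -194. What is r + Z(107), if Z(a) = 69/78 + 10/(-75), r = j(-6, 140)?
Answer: -37537/390 ≈ -96.249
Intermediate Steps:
j(z, U) = -97 (j(z, U) = (1/2)*(-194) = -97)
r = -97
Z(a) = 293/390 (Z(a) = 69*(1/78) + 10*(-1/75) = 23/26 - 2/15 = 293/390)
r + Z(107) = -97 + 293/390 = -37537/390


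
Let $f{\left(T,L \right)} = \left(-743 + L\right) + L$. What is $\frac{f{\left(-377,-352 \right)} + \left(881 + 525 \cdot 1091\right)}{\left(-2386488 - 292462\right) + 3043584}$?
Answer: $\frac{572209}{364634} \approx 1.5693$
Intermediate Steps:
$f{\left(T,L \right)} = -743 + 2 L$
$\frac{f{\left(-377,-352 \right)} + \left(881 + 525 \cdot 1091\right)}{\left(-2386488 - 292462\right) + 3043584} = \frac{\left(-743 + 2 \left(-352\right)\right) + \left(881 + 525 \cdot 1091\right)}{\left(-2386488 - 292462\right) + 3043584} = \frac{\left(-743 - 704\right) + \left(881 + 572775\right)}{\left(-2386488 - 292462\right) + 3043584} = \frac{-1447 + 573656}{-2678950 + 3043584} = \frac{572209}{364634}$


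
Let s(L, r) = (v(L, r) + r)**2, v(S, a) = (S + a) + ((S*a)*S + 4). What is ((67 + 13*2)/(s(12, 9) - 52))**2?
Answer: 961/347647027456 ≈ 2.7643e-9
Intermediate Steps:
v(S, a) = 4 + S + a + a*S**2 (v(S, a) = (S + a) + (a*S**2 + 4) = (S + a) + (4 + a*S**2) = 4 + S + a + a*S**2)
s(L, r) = (4 + L + 2*r + r*L**2)**2 (s(L, r) = ((4 + L + r + r*L**2) + r)**2 = (4 + L + 2*r + r*L**2)**2)
((67 + 13*2)/(s(12, 9) - 52))**2 = ((67 + 13*2)/((4 + 12 + 2*9 + 9*12**2)**2 - 52))**2 = ((67 + 26)/((4 + 12 + 18 + 9*144)**2 - 52))**2 = (93/((4 + 12 + 18 + 1296)**2 - 52))**2 = (93/(1330**2 - 52))**2 = (93/(1768900 - 52))**2 = (93/1768848)**2 = (93*(1/1768848))**2 = (31/589616)**2 = 961/347647027456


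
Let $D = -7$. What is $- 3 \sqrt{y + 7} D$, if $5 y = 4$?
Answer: $\frac{21 \sqrt{195}}{5} \approx 58.65$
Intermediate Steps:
$y = \frac{4}{5}$ ($y = \frac{1}{5} \cdot 4 = \frac{4}{5} \approx 0.8$)
$- 3 \sqrt{y + 7} D = - 3 \sqrt{\frac{4}{5} + 7} \left(-7\right) = - 3 \sqrt{\frac{39}{5}} \left(-7\right) = - 3 \frac{\sqrt{195}}{5} \left(-7\right) = - \frac{3 \sqrt{195}}{5} \left(-7\right) = \frac{21 \sqrt{195}}{5}$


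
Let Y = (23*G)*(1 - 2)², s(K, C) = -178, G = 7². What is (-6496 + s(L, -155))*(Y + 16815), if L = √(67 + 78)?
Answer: -119744908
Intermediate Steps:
L = √145 ≈ 12.042
G = 49
Y = 1127 (Y = (23*49)*(1 - 2)² = 1127*(-1)² = 1127*1 = 1127)
(-6496 + s(L, -155))*(Y + 16815) = (-6496 - 178)*(1127 + 16815) = -6674*17942 = -119744908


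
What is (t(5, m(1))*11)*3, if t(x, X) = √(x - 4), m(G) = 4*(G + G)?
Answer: 33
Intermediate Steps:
m(G) = 8*G (m(G) = 4*(2*G) = 8*G)
t(x, X) = √(-4 + x)
(t(5, m(1))*11)*3 = (√(-4 + 5)*11)*3 = (√1*11)*3 = (1*11)*3 = 11*3 = 33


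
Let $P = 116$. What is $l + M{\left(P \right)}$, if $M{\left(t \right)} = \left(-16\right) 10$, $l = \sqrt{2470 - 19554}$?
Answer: $-160 + 2 i \sqrt{4271} \approx -160.0 + 130.71 i$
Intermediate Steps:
$l = 2 i \sqrt{4271}$ ($l = \sqrt{-17084} = 2 i \sqrt{4271} \approx 130.71 i$)
$M{\left(t \right)} = -160$
$l + M{\left(P \right)} = 2 i \sqrt{4271} - 160 = -160 + 2 i \sqrt{4271}$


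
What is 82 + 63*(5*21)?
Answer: 6697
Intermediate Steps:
82 + 63*(5*21) = 82 + 63*105 = 82 + 6615 = 6697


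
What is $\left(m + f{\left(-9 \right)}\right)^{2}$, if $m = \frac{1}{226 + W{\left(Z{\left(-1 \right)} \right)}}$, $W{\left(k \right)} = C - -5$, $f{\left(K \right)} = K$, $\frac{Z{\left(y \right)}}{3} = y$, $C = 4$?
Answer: $\frac{4468996}{55225} \approx 80.923$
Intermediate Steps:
$Z{\left(y \right)} = 3 y$
$W{\left(k \right)} = 9$ ($W{\left(k \right)} = 4 - -5 = 4 + 5 = 9$)
$m = \frac{1}{235}$ ($m = \frac{1}{226 + 9} = \frac{1}{235} \approx 0.0042553$)
$\left(m + f{\left(-9 \right)}\right)^{2} = \left(\frac{1}{235} - 9\right)^{2} = \left(- \frac{2114}{235}\right)^{2} = \frac{4468996}{55225}$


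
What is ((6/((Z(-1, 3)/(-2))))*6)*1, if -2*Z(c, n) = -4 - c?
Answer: -48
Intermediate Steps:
Z(c, n) = 2 + c/2 (Z(c, n) = -(-4 - c)/2 = 2 + c/2)
((6/((Z(-1, 3)/(-2))))*6)*1 = ((6/(((2 + (½)*(-1))/(-2))))*6)*1 = ((6/(((2 - ½)*(-½))))*6)*1 = ((6/(((3/2)*(-½))))*6)*1 = ((6/(-¾))*6)*1 = ((6*(-4/3))*6)*1 = -8*6*1 = -48*1 = -48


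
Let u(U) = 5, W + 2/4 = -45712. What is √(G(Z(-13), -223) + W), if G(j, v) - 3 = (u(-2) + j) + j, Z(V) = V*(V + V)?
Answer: I*√180114/2 ≈ 212.2*I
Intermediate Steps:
W = -91425/2 (W = -½ - 45712 = -91425/2 ≈ -45713.)
Z(V) = 2*V² (Z(V) = V*(2*V) = 2*V²)
G(j, v) = 8 + 2*j (G(j, v) = 3 + ((5 + j) + j) = 3 + (5 + 2*j) = 8 + 2*j)
√(G(Z(-13), -223) + W) = √((8 + 2*(2*(-13)²)) - 91425/2) = √((8 + 2*(2*169)) - 91425/2) = √((8 + 2*338) - 91425/2) = √((8 + 676) - 91425/2) = √(684 - 91425/2) = √(-90057/2) = I*√180114/2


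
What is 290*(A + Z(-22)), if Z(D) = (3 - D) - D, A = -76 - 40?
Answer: -20010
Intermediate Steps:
A = -116
Z(D) = 3 - 2*D
290*(A + Z(-22)) = 290*(-116 + (3 - 2*(-22))) = 290*(-116 + (3 + 44)) = 290*(-116 + 47) = 290*(-69) = -20010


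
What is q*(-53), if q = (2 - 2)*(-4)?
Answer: 0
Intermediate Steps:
q = 0 (q = 0*(-4) = 0)
q*(-53) = 0*(-53) = 0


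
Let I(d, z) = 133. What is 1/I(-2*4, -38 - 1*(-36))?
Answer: 1/133 ≈ 0.0075188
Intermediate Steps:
1/I(-2*4, -38 - 1*(-36)) = 1/133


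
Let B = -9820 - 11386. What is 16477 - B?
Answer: 37683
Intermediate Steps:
B = -21206
16477 - B = 16477 - 1*(-21206) = 16477 + 21206 = 37683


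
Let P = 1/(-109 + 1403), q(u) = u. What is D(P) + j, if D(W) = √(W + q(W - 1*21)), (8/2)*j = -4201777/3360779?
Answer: -4201777/13443116 + I*√8790142/647 ≈ -0.31256 + 4.5824*I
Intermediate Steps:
P = 1/1294 ≈ 0.00077280
j = -4201777/13443116 (j = (-4201777/3360779)/4 = (-4201777*1/3360779)/4 = (¼)*(-4201777/3360779) = -4201777/13443116 ≈ -0.31256)
D(W) = √(-21 + 2*W) (D(W) = √(W + (W - 1*21)) = √(W + (W - 21)) = √(W + (-21 + W)) = √(-21 + 2*W))
D(P) + j = √(-21 + 2*(1/1294)) - 4201777/13443116 = √(-21 + 1/647) - 4201777/13443116 = √(-13586/647) - 4201777/13443116 = I*√8790142/647 - 4201777/13443116 = -4201777/13443116 + I*√8790142/647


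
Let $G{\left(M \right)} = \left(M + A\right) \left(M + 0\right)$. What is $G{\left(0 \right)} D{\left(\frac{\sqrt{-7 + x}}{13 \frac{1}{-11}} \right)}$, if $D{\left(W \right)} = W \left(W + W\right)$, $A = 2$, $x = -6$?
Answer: $0$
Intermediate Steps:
$D{\left(W \right)} = 2 W^{2}$ ($D{\left(W \right)} = W 2 W = 2 W^{2}$)
$G{\left(M \right)} = M \left(2 + M\right)$ ($G{\left(M \right)} = \left(M + 2\right) \left(M + 0\right) = \left(2 + M\right) M = M \left(2 + M\right)$)
$G{\left(0 \right)} D{\left(\frac{\sqrt{-7 + x}}{13 \frac{1}{-11}} \right)} = 0 \left(2 + 0\right) 2 \left(\frac{\sqrt{-7 - 6}}{13 \frac{1}{-11}}\right)^{2} = 0 \cdot 2 \cdot 2 \left(\frac{\sqrt{-13}}{13 \left(- \frac{1}{11}\right)}\right)^{2} = 0 \cdot 2 \left(\frac{i \sqrt{13}}{- \frac{13}{11}}\right)^{2} = 0 \cdot 2 \left(i \sqrt{13} \left(- \frac{11}{13}\right)\right)^{2} = 0 \cdot 2 \left(- \frac{11 i \sqrt{13}}{13}\right)^{2} = 0 \cdot 2 \left(- \frac{121}{13}\right) = 0 \left(- \frac{242}{13}\right) = 0$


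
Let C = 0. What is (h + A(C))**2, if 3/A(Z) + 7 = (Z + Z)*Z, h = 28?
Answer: 37249/49 ≈ 760.18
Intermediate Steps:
A(Z) = 3/(-7 + 2*Z**2) (A(Z) = 3/(-7 + (Z + Z)*Z) = 3/(-7 + (2*Z)*Z) = 3/(-7 + 2*Z**2))
(h + A(C))**2 = (28 + 3/(-7 + 2*0**2))**2 = (28 + 3/(-7 + 2*0))**2 = (28 + 3/(-7 + 0))**2 = (28 + 3/(-7))**2 = (28 + 3*(-1/7))**2 = (28 - 3/7)**2 = (193/7)**2 = 37249/49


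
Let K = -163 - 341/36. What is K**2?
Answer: 38551681/1296 ≈ 29747.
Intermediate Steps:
K = -6209/36 (K = -163 - 341*1/36 = -163 - 341/36 = -6209/36 ≈ -172.47)
K**2 = (-6209/36)**2 = 38551681/1296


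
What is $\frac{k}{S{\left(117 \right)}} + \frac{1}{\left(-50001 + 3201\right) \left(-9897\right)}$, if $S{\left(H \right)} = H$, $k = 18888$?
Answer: $\frac{5751831877}{35629200} \approx 161.44$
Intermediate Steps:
$\frac{k}{S{\left(117 \right)}} + \frac{1}{\left(-50001 + 3201\right) \left(-9897\right)} = \frac{18888}{117} + \frac{1}{\left(-50001 + 3201\right) \left(-9897\right)} = 18888 \cdot \frac{1}{117} + \frac{1}{-46800} \left(- \frac{1}{9897}\right) = \frac{6296}{39} - - \frac{1}{463179600} = \frac{6296}{39} + \frac{1}{463179600} = \frac{5751831877}{35629200}$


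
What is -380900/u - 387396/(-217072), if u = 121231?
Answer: -8929580081/6578963908 ≈ -1.3573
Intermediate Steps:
-380900/u - 387396/(-217072) = -380900/121231 - 387396/(-217072) = -380900*1/121231 - 387396*(-1/217072) = -380900/121231 + 96849/54268 = -8929580081/6578963908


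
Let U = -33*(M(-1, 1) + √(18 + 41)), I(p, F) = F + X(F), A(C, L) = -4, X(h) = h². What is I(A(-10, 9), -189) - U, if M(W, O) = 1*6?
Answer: 35730 + 33*√59 ≈ 35984.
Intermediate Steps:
M(W, O) = 6
I(p, F) = F + F²
U = -198 - 33*√59 (U = -33*(6 + √(18 + 41)) = -33*(6 + √59) = -198 - 33*√59 ≈ -451.48)
I(A(-10, 9), -189) - U = -189*(1 - 189) - (-198 - 33*√59) = -189*(-188) + (198 + 33*√59) = 35532 + (198 + 33*√59) = 35730 + 33*√59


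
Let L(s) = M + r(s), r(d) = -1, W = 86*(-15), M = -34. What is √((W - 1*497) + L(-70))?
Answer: I*√1822 ≈ 42.685*I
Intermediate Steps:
W = -1290
L(s) = -35 (L(s) = -34 - 1 = -35)
√((W - 1*497) + L(-70)) = √((-1290 - 1*497) - 35) = √((-1290 - 497) - 35) = √(-1787 - 35) = √(-1822) = I*√1822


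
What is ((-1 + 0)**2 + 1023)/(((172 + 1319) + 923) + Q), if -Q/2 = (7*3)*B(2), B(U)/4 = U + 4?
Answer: 512/703 ≈ 0.72831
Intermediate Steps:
B(U) = 16 + 4*U (B(U) = 4*(U + 4) = 4*(4 + U) = 16 + 4*U)
Q = -1008 (Q = -2*7*3*(16 + 4*2) = -42*(16 + 8) = -42*24 = -2*504 = -1008)
((-1 + 0)**2 + 1023)/(((172 + 1319) + 923) + Q) = ((-1 + 0)**2 + 1023)/(((172 + 1319) + 923) - 1008) = ((-1)**2 + 1023)/((1491 + 923) - 1008) = (1 + 1023)/(2414 - 1008) = 1024/1406 = 1024*(1/1406) = 512/703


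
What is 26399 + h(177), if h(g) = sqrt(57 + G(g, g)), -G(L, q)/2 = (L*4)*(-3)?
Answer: 26399 + sqrt(4305) ≈ 26465.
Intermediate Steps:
G(L, q) = 24*L (G(L, q) = -2*L*4*(-3) = -2*4*L*(-3) = -(-24)*L = 24*L)
h(g) = sqrt(57 + 24*g)
26399 + h(177) = 26399 + sqrt(57 + 24*177) = 26399 + sqrt(57 + 4248) = 26399 + sqrt(4305)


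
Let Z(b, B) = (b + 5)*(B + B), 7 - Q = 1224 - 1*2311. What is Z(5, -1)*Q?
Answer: -21880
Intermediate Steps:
Q = 1094 (Q = 7 - (1224 - 1*2311) = 7 - (1224 - 2311) = 7 - 1*(-1087) = 7 + 1087 = 1094)
Z(b, B) = 2*B*(5 + b) (Z(b, B) = (5 + b)*(2*B) = 2*B*(5 + b))
Z(5, -1)*Q = (2*(-1)*(5 + 5))*1094 = (2*(-1)*10)*1094 = -20*1094 = -21880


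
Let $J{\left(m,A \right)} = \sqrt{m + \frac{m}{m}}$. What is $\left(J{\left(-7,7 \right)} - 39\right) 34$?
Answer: $-1326 + 34 i \sqrt{6} \approx -1326.0 + 83.283 i$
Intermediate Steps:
$J{\left(m,A \right)} = \sqrt{1 + m}$ ($J{\left(m,A \right)} = \sqrt{m + 1} = \sqrt{1 + m}$)
$\left(J{\left(-7,7 \right)} - 39\right) 34 = \left(\sqrt{1 - 7} - 39\right) 34 = \left(\sqrt{-6} - 39\right) 34 = \left(i \sqrt{6} - 39\right) 34 = \left(-39 + i \sqrt{6}\right) 34 = -1326 + 34 i \sqrt{6}$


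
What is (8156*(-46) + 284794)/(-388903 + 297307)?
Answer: 45191/45798 ≈ 0.98675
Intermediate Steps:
(8156*(-46) + 284794)/(-388903 + 297307) = (-375176 + 284794)/(-91596) = -90382*(-1/91596) = 45191/45798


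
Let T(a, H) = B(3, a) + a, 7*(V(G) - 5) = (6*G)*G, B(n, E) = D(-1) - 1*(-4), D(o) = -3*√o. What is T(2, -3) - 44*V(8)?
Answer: -18394/7 - 3*I ≈ -2627.7 - 3.0*I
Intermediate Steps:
B(n, E) = 4 - 3*I (B(n, E) = -3*I - 1*(-4) = -3*I + 4 = 4 - 3*I)
V(G) = 5 + 6*G²/7 (V(G) = 5 + ((6*G)*G)/7 = 5 + (6*G²)/7 = 5 + 6*G²/7)
T(a, H) = 4 + a - 3*I (T(a, H) = (4 - 3*I) + a = 4 + a - 3*I)
T(2, -3) - 44*V(8) = (4 + 2 - 3*I) - 44*(5 + (6/7)*8²) = (6 - 3*I) - 44*(5 + (6/7)*64) = (6 - 3*I) - 44*(5 + 384/7) = (6 - 3*I) - 44*419/7 = (6 - 3*I) - 18436/7 = -18394/7 - 3*I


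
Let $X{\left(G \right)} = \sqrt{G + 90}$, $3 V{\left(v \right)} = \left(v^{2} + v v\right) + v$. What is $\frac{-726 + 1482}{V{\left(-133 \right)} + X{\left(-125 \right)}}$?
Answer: $\frac{570969}{8872931} - \frac{243 i \sqrt{35}}{44364655} \approx 0.06435 - 3.2404 \cdot 10^{-5} i$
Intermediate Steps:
$V{\left(v \right)} = \frac{v}{3} + \frac{2 v^{2}}{3}$ ($V{\left(v \right)} = \frac{\left(v^{2} + v v\right) + v}{3} = \frac{\left(v^{2} + v^{2}\right) + v}{3} = \frac{2 v^{2} + v}{3} = \frac{v + 2 v^{2}}{3} = \frac{v}{3} + \frac{2 v^{2}}{3}$)
$X{\left(G \right)} = \sqrt{90 + G}$
$\frac{-726 + 1482}{V{\left(-133 \right)} + X{\left(-125 \right)}} = \frac{-726 + 1482}{\frac{1}{3} \left(-133\right) \left(1 + 2 \left(-133\right)\right) + \sqrt{90 - 125}} = \frac{756}{\frac{1}{3} \left(-133\right) \left(1 - 266\right) + \sqrt{-35}} = \frac{756}{\frac{1}{3} \left(-133\right) \left(-265\right) + i \sqrt{35}} = \frac{756}{\frac{35245}{3} + i \sqrt{35}}$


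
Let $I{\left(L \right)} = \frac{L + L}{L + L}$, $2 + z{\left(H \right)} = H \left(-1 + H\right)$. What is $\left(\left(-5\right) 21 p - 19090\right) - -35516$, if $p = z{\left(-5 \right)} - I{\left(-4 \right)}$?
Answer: $13591$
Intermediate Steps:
$z{\left(H \right)} = -2 + H \left(-1 + H\right)$
$I{\left(L \right)} = 1$ ($I{\left(L \right)} = \frac{2 L}{2 L} = 2 L \frac{1}{2 L} = 1$)
$p = 27$ ($p = \left(-2 + \left(-5\right)^{2} - -5\right) - 1 = \left(-2 + 25 + 5\right) - 1 = 28 - 1 = 27$)
$\left(\left(-5\right) 21 p - 19090\right) - -35516 = \left(\left(-5\right) 21 \cdot 27 - 19090\right) - -35516 = \left(\left(-105\right) 27 - 19090\right) + 35516 = \left(-2835 - 19090\right) + 35516 = -21925 + 35516 = 13591$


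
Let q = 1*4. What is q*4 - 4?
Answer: 12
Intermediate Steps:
q = 4
q*4 - 4 = 4*4 - 4 = 16 - 4 = 12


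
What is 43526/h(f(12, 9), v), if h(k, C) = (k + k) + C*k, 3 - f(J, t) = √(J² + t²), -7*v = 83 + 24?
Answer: 152341/558 ≈ 273.01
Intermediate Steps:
v = -107/7 (v = -(83 + 24)/7 = -⅐*107 = -107/7 ≈ -15.286)
f(J, t) = 3 - √(J² + t²)
h(k, C) = 2*k + C*k
43526/h(f(12, 9), v) = 43526/(((3 - √(12² + 9²))*(2 - 107/7))) = 43526/(((3 - √(144 + 81))*(-93/7))) = 43526/(((3 - √225)*(-93/7))) = 43526/(((3 - 1*15)*(-93/7))) = 43526/(((3 - 15)*(-93/7))) = 43526/((-12*(-93/7))) = 43526/(1116/7) = 43526*(7/1116) = 152341/558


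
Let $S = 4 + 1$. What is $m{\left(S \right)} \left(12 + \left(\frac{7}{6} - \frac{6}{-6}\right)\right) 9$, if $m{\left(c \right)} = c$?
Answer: $\frac{1275}{2} \approx 637.5$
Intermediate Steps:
$S = 5$
$m{\left(S \right)} \left(12 + \left(\frac{7}{6} - \frac{6}{-6}\right)\right) 9 = 5 \left(12 + \left(\frac{7}{6} - \frac{6}{-6}\right)\right) 9 = 5 \left(12 + \left(7 \cdot \frac{1}{6} - -1\right)\right) 9 = 5 \left(12 + \left(\frac{7}{6} + 1\right)\right) 9 = 5 \left(12 + \frac{13}{6}\right) 9 = 5 \cdot \frac{85}{6} \cdot 9 = 5 \cdot \frac{255}{2} = \frac{1275}{2}$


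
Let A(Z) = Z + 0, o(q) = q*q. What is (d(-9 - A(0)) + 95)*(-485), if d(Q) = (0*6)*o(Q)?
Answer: -46075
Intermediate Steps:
o(q) = q²
A(Z) = Z
d(Q) = 0 (d(Q) = (0*6)*Q² = 0*Q² = 0)
(d(-9 - A(0)) + 95)*(-485) = (0 + 95)*(-485) = 95*(-485) = -46075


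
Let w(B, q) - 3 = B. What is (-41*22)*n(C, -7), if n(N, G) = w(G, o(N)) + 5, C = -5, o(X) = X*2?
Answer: -902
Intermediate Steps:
o(X) = 2*X
w(B, q) = 3 + B
n(N, G) = 8 + G (n(N, G) = (3 + G) + 5 = 8 + G)
(-41*22)*n(C, -7) = (-41*22)*(8 - 7) = -902*1 = -902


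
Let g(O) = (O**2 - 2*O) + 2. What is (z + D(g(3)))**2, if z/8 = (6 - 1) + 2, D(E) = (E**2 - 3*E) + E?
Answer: 5041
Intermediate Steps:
g(O) = 2 + O**2 - 2*O
D(E) = E**2 - 2*E
z = 56 (z = 8*((6 - 1) + 2) = 8*(5 + 2) = 8*7 = 56)
(z + D(g(3)))**2 = (56 + (2 + 3**2 - 2*3)*(-2 + (2 + 3**2 - 2*3)))**2 = (56 + (2 + 9 - 6)*(-2 + (2 + 9 - 6)))**2 = (56 + 5*(-2 + 5))**2 = (56 + 5*3)**2 = (56 + 15)**2 = 71**2 = 5041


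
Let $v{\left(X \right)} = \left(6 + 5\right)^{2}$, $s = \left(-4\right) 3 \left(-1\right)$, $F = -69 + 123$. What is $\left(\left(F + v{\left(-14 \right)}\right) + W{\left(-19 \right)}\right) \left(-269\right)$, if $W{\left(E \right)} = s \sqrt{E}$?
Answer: $-47075 - 3228 i \sqrt{19} \approx -47075.0 - 14071.0 i$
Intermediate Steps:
$F = 54$
$s = 12$ ($s = \left(-12\right) \left(-1\right) = 12$)
$v{\left(X \right)} = 121$ ($v{\left(X \right)} = 11^{2} = 121$)
$W{\left(E \right)} = 12 \sqrt{E}$
$\left(\left(F + v{\left(-14 \right)}\right) + W{\left(-19 \right)}\right) \left(-269\right) = \left(\left(54 + 121\right) + 12 \sqrt{-19}\right) \left(-269\right) = \left(175 + 12 i \sqrt{19}\right) \left(-269\right) = -47075 - 3228 i \sqrt{19}$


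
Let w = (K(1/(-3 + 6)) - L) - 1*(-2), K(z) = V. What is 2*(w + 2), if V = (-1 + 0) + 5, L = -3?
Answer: 22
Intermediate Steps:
V = 4 (V = -1 + 5 = 4)
K(z) = 4
w = 9 (w = (4 - 1*(-3)) - 1*(-2) = (4 + 3) + 2 = 7 + 2 = 9)
2*(w + 2) = 2*(9 + 2) = 2*11 = 22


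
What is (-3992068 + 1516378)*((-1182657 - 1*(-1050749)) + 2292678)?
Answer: -5349396681300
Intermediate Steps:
(-3992068 + 1516378)*((-1182657 - 1*(-1050749)) + 2292678) = -2475690*((-1182657 + 1050749) + 2292678) = -2475690*(-131908 + 2292678) = -2475690*2160770 = -5349396681300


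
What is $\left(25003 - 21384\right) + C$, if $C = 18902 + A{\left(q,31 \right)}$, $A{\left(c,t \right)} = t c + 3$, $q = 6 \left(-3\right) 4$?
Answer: $20292$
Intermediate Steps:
$q = -72$ ($q = \left(-18\right) 4 = -72$)
$A{\left(c,t \right)} = 3 + c t$ ($A{\left(c,t \right)} = c t + 3 = 3 + c t$)
$C = 16673$ ($C = 18902 + \left(3 - 2232\right) = 18902 - 2229 = 16673$)
$\left(25003 - 21384\right) + C = \left(25003 - 21384\right) + 16673 = 3619 + 16673 = 20292$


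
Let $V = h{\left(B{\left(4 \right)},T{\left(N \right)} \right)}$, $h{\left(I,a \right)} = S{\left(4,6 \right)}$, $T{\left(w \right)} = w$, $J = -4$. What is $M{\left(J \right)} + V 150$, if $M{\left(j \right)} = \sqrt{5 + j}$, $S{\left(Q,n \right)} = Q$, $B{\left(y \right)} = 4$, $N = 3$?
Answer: $601$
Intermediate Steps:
$h{\left(I,a \right)} = 4$
$V = 4$
$M{\left(J \right)} + V 150 = \sqrt{5 - 4} + 4 \cdot 150 = \sqrt{1} + 600 = 1 + 600 = 601$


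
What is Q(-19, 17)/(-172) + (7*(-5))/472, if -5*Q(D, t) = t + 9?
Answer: -4457/101480 ≈ -0.043920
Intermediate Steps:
Q(D, t) = -9/5 - t/5 (Q(D, t) = -(t + 9)/5 = -(9 + t)/5 = -9/5 - t/5)
Q(-19, 17)/(-172) + (7*(-5))/472 = (-9/5 - ⅕*17)/(-172) + (7*(-5))/472 = (-9/5 - 17/5)*(-1/172) - 35*1/472 = -26/5*(-1/172) - 35/472 = 13/430 - 35/472 = -4457/101480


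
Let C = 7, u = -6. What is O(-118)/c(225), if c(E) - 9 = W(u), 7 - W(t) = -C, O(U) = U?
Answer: -118/23 ≈ -5.1304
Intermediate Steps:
W(t) = 14 (W(t) = 7 - (-1)*7 = 7 - 1*(-7) = 7 + 7 = 14)
c(E) = 23 (c(E) = 9 + 14 = 23)
O(-118)/c(225) = -118/23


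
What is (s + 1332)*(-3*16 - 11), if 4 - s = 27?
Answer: -77231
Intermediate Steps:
s = -23 (s = 4 - 1*27 = 4 - 27 = -23)
(s + 1332)*(-3*16 - 11) = (-23 + 1332)*(-3*16 - 11) = 1309*(-48 - 11) = 1309*(-59) = -77231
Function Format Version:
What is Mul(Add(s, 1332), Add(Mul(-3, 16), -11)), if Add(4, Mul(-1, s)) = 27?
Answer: -77231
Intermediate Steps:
s = -23 (s = Add(4, Mul(-1, 27)) = Add(4, -27) = -23)
Mul(Add(s, 1332), Add(Mul(-3, 16), -11)) = Mul(Add(-23, 1332), Add(Mul(-3, 16), -11)) = Mul(1309, Add(-48, -11)) = Mul(1309, -59) = -77231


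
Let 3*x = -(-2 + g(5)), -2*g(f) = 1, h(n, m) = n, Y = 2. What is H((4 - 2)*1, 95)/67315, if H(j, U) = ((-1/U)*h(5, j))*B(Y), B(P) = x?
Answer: -1/1534782 ≈ -6.5156e-7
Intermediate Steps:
g(f) = -1/2 (g(f) = -1/2*1 = -1/2)
x = 5/6 (x = (-(-2 - 1/2))/3 = (-1*(-5/2))/3 = (1/3)*(5/2) = 5/6 ≈ 0.83333)
B(P) = 5/6
H(j, U) = -25/(6*U) (H(j, U) = (-1/U*5)*(5/6) = -5/U*(5/6) = -25/(6*U))
H((4 - 2)*1, 95)/67315 = -25/6/95/67315 = -25/6*1/95*(1/67315) = -5/114*1/67315 = -1/1534782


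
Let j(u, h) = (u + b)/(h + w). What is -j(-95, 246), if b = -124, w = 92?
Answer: 219/338 ≈ 0.64793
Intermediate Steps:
j(u, h) = (-124 + u)/(92 + h) (j(u, h) = (u - 124)/(h + 92) = (-124 + u)/(92 + h))
-j(-95, 246) = -(-124 - 95)/(92 + 246) = -(-219)/338 = -1*(-219/338) = 219/338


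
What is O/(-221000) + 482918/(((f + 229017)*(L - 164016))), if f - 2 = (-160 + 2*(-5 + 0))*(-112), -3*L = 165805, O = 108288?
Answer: -2208930554607522/4508023121158375 ≈ -0.49000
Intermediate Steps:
L = -165805/3 (L = -⅓*165805 = -165805/3 ≈ -55268.)
f = 19042 (f = 2 + (-160 + 2*(-5 + 0))*(-112) = 2 + (-160 + 2*(-5))*(-112) = 2 + (-160 - 10)*(-112) = 2 - 170*(-112) = 2 + 19040 = 19042)
O/(-221000) + 482918/(((f + 229017)*(L - 164016))) = 108288/(-221000) + 482918/(((19042 + 229017)*(-165805/3 - 164016))) = 108288*(-1/221000) + 482918/((248059*(-657853/3))) = -13536/27625 + 482918/(-163186357327/3) = -13536/27625 + 482918*(-3/163186357327) = -13536/27625 - 1448754/163186357327 = -2208930554607522/4508023121158375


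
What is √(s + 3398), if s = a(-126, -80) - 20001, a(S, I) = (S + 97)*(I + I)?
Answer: I*√11963 ≈ 109.38*I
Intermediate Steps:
a(S, I) = 2*I*(97 + S) (a(S, I) = (97 + S)*(2*I) = 2*I*(97 + S))
s = -15361 (s = 2*(-80)*(97 - 126) - 20001 = 2*(-80)*(-29) - 20001 = 4640 - 20001 = -15361)
√(s + 3398) = √(-15361 + 3398) = √(-11963) = I*√11963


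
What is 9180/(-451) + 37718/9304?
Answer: -34199951/2098052 ≈ -16.301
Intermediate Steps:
9180/(-451) + 37718/9304 = 9180*(-1/451) + 37718*(1/9304) = -9180/451 + 18859/4652 = -34199951/2098052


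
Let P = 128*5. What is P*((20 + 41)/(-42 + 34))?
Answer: -4880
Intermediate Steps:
P = 640
P*((20 + 41)/(-42 + 34)) = 640*((20 + 41)/(-42 + 34)) = 640*(61/(-8)) = 640*(61*(-1/8)) = 640*(-61/8) = -4880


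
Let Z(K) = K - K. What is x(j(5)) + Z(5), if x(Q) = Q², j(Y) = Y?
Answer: 25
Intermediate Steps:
Z(K) = 0
x(j(5)) + Z(5) = 5² + 0 = 25 + 0 = 25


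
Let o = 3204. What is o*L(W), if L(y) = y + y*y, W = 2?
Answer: 19224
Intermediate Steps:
L(y) = y + y**2
o*L(W) = 3204*(2*(1 + 2)) = 3204*(2*3) = 3204*6 = 19224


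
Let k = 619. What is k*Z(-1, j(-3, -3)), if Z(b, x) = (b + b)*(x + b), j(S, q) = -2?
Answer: 3714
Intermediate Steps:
Z(b, x) = 2*b*(b + x) (Z(b, x) = (2*b)*(b + x) = 2*b*(b + x))
k*Z(-1, j(-3, -3)) = 619*(2*(-1)*(-1 - 2)) = 619*(2*(-1)*(-3)) = 619*6 = 3714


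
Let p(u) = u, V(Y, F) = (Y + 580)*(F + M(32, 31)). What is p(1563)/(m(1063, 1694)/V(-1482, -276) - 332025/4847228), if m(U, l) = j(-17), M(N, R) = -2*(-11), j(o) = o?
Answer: -108485750489457/4759499161 ≈ -22794.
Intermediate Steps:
M(N, R) = 22
V(Y, F) = (22 + F)*(580 + Y) (V(Y, F) = (Y + 580)*(F + 22) = (580 + Y)*(22 + F) = (22 + F)*(580 + Y))
m(U, l) = -17
p(1563)/(m(1063, 1694)/V(-1482, -276) - 332025/4847228) = 1563/(-17/(12760 + 22*(-1482) + 580*(-276) - 276*(-1482)) - 332025/4847228) = 1563/(-17/(12760 - 32604 - 160080 + 409032) - 332025*1/4847228) = 1563/(-17/229108 - 332025/4847228) = 1563/(-4759499161/69408669539) = 1563*(-69408669539/4759499161) = -108485750489457/4759499161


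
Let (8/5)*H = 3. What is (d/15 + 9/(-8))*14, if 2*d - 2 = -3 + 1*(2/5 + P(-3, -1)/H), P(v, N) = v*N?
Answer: -917/60 ≈ -15.283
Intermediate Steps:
H = 15/8 (H = (5/8)*3 = 15/8 ≈ 1.8750)
P(v, N) = N*v
d = ½ (d = 1 + (-3 + 1*(2/5 + (-1*(-3))/(15/8)))/2 = 1 + (-3 + 1*(2*(⅕) + 3*(8/15)))/2 = 1 + (-3 + 1*(⅖ + 8/5))/2 = 1 + (-3 + 1*2)/2 = 1 + (-3 + 2)/2 = 1 + (½)*(-1) = 1 - ½ = ½ ≈ 0.50000)
(d/15 + 9/(-8))*14 = ((½)/15 + 9/(-8))*14 = ((½)*(1/15) + 9*(-⅛))*14 = (1/30 - 9/8)*14 = -131/120*14 = -917/60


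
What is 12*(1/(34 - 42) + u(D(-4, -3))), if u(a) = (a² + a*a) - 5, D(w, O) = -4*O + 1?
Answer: 7989/2 ≈ 3994.5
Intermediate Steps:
D(w, O) = 1 - 4*O
u(a) = -5 + 2*a² (u(a) = (a² + a²) - 5 = 2*a² - 5 = -5 + 2*a²)
12*(1/(34 - 42) + u(D(-4, -3))) = 12*(1/(34 - 42) + (-5 + 2*(1 - 4*(-3))²)) = 12*(1/(-8) + (-5 + 2*(1 + 12)²)) = 12*(-⅛ + (-5 + 2*13²)) = 12*(-⅛ + (-5 + 2*169)) = 12*(-⅛ + (-5 + 338)) = 12*(-⅛ + 333) = 12*(2663/8) = 7989/2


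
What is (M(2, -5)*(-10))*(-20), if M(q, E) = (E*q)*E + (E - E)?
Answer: 10000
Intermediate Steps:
M(q, E) = q*E**2 (M(q, E) = q*E**2 + 0 = q*E**2)
(M(2, -5)*(-10))*(-20) = ((2*(-5)**2)*(-10))*(-20) = ((2*25)*(-10))*(-20) = (50*(-10))*(-20) = -500*(-20) = 10000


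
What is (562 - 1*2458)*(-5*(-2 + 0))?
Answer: -18960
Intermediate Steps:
(562 - 1*2458)*(-5*(-2 + 0)) = (562 - 2458)*(-5*(-2)) = -1896*10 = -18960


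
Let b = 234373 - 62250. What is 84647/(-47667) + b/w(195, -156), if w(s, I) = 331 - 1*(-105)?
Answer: 8167680949/20782812 ≈ 393.00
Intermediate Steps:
b = 172123
w(s, I) = 436 (w(s, I) = 331 + 105 = 436)
84647/(-47667) + b/w(195, -156) = 84647/(-47667) + 172123/436 = 84647*(-1/47667) + 172123*(1/436) = -84647/47667 + 172123/436 = 8167680949/20782812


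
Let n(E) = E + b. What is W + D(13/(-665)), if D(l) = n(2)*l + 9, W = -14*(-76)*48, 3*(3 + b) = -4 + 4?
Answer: 33968878/665 ≈ 51081.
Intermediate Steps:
b = -3 (b = -3 + (-4 + 4)/3 = -3 + (1/3)*0 = -3 + 0 = -3)
W = 51072 (W = 1064*48 = 51072)
n(E) = -3 + E (n(E) = E - 3 = -3 + E)
D(l) = 9 - l (D(l) = (-3 + 2)*l + 9 = -l + 9 = 9 - l)
W + D(13/(-665)) = 51072 + (9 - 13/(-665)) = 51072 + (9 - 13*(-1)/665) = 51072 + (9 - 1*(-13/665)) = 51072 + (9 + 13/665) = 51072 + 5998/665 = 33968878/665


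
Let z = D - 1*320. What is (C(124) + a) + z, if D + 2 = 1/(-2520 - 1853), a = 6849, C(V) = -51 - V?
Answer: 27777295/4373 ≈ 6352.0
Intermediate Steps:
D = -8747/4373 (D = -2 + 1/(-2520 - 1853) = -2 + 1/(-4373) = -2 - 1/4373 = -8747/4373 ≈ -2.0002)
z = -1408107/4373 (z = -8747/4373 - 1*320 = -8747/4373 - 320 = -1408107/4373 ≈ -322.00)
(C(124) + a) + z = ((-51 - 1*124) + 6849) - 1408107/4373 = ((-51 - 124) + 6849) - 1408107/4373 = (-175 + 6849) - 1408107/4373 = 6674 - 1408107/4373 = 27777295/4373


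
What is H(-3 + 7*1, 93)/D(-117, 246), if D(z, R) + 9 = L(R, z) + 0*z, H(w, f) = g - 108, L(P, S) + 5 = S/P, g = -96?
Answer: 16728/1187 ≈ 14.093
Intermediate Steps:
L(P, S) = -5 + S/P
H(w, f) = -204 (H(w, f) = -96 - 108 = -204)
D(z, R) = -14 + z/R (D(z, R) = -9 + ((-5 + z/R) + 0*z) = -9 + ((-5 + z/R) + 0) = -9 + (-5 + z/R) = -14 + z/R)
H(-3 + 7*1, 93)/D(-117, 246) = -204/(-14 - 117/246) = -204/(-14 - 117*1/246) = -204/(-14 - 39/82) = -204/(-1187/82) = -204*(-82/1187) = 16728/1187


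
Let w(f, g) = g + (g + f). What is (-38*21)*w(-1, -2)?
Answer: 3990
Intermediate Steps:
w(f, g) = f + 2*g (w(f, g) = g + (f + g) = f + 2*g)
(-38*21)*w(-1, -2) = (-38*21)*(-1 + 2*(-2)) = -798*(-1 - 4) = -798*(-5) = 3990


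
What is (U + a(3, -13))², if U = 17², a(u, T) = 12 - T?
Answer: 98596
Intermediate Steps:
U = 289
(U + a(3, -13))² = (289 + (12 - 1*(-13)))² = (289 + (12 + 13))² = (289 + 25)² = 314² = 98596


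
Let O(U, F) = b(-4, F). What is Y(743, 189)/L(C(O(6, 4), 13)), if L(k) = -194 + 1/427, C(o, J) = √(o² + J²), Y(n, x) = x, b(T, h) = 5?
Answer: -80703/82837 ≈ -0.97424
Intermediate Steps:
O(U, F) = 5
C(o, J) = √(J² + o²)
L(k) = -82837/427 (L(k) = -194 + 1/427 = -82837/427)
Y(743, 189)/L(C(O(6, 4), 13)) = 189/(-82837/427) = 189*(-427/82837) = -80703/82837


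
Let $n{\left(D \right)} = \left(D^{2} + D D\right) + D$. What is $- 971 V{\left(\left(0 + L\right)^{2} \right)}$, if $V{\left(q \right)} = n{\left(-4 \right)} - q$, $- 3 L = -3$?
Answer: $-26217$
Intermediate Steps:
$L = 1$ ($L = \left(- \frac{1}{3}\right) \left(-3\right) = 1$)
$n{\left(D \right)} = D + 2 D^{2}$ ($n{\left(D \right)} = \left(D^{2} + D^{2}\right) + D = 2 D^{2} + D = D + 2 D^{2}$)
$V{\left(q \right)} = 28 - q$ ($V{\left(q \right)} = - 4 \left(1 + 2 \left(-4\right)\right) - q = - 4 \left(1 - 8\right) - q = \left(-4\right) \left(-7\right) - q = 28 - q$)
$- 971 V{\left(\left(0 + L\right)^{2} \right)} = - 971 \left(28 - \left(0 + 1\right)^{2}\right) = - 971 \left(28 - 1^{2}\right) = - 971 \left(28 - 1\right) = \left(-971\right) 27 = -26217$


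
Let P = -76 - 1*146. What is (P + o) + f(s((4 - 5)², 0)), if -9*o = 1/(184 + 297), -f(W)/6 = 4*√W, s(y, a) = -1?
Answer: -961039/4329 - 24*I ≈ -222.0 - 24.0*I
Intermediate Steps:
P = -222 (P = -76 - 146 = -222)
f(W) = -24*√W
o = -1/4329 (o = -1/(9*(184 + 297)) = -⅑/481 = -⅑*1/481 = -1/4329 ≈ -0.00023100)
(P + o) + f(s((4 - 5)², 0)) = (-222 - 1/4329) - 24*I = -961039/4329 - 24*I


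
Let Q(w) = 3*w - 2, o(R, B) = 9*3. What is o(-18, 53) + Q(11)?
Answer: 58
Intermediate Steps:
o(R, B) = 27
Q(w) = -2 + 3*w
o(-18, 53) + Q(11) = 27 + (-2 + 3*11) = 27 + (-2 + 33) = 27 + 31 = 58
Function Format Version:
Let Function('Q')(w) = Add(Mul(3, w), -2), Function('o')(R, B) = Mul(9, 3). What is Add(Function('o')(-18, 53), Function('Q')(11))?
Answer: 58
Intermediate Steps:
Function('o')(R, B) = 27
Function('Q')(w) = Add(-2, Mul(3, w))
Add(Function('o')(-18, 53), Function('Q')(11)) = Add(27, Add(-2, Mul(3, 11))) = Add(27, Add(-2, 33)) = Add(27, 31) = 58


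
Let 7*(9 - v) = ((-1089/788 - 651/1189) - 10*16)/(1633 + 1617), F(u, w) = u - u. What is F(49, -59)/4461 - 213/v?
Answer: -702699000/29714989 ≈ -23.648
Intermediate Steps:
F(u, w) = 0
v = 2109764219/234233000 (v = 9 - ((-1089/788 - 651/1189) - 10*16)/(7*(1633 + 1617)) = 9 - ((-1089*1/788 - 651*1/1189) - 160)/(7*3250) = 9 - ((-1089/788 - 651/1189) - 160)/(7*3250) = 9 - (-1807809/936932 - 160)/(7*3250) = 9 - (-21673847)/(936932*3250) = 9 - ⅐*(-11670533/234233000) = 9 + 1667219/234233000 = 2109764219/234233000 ≈ 9.0071)
F(49, -59)/4461 - 213/v = 0/4461 - 213/2109764219/234233000 = 0*(1/4461) - 213*234233000/2109764219 = 0 - 702699000/29714989 = -702699000/29714989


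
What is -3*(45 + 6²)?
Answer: -243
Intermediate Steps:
-3*(45 + 6²) = -3*(45 + 36) = -3*81 = -243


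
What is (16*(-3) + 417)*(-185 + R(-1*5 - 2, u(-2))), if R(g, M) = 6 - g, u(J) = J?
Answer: -63468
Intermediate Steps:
(16*(-3) + 417)*(-185 + R(-1*5 - 2, u(-2))) = (16*(-3) + 417)*(-185 + (6 - (-1*5 - 2))) = (-48 + 417)*(-185 + (6 - (-5 - 2))) = 369*(-185 + (6 - 1*(-7))) = 369*(-185 + (6 + 7)) = 369*(-185 + 13) = 369*(-172) = -63468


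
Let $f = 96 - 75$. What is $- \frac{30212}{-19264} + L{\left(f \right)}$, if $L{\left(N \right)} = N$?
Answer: $\frac{15527}{688} \approx 22.568$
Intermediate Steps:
$f = 21$ ($f = 96 - 75 = 21$)
$- \frac{30212}{-19264} + L{\left(f \right)} = - \frac{30212}{-19264} + 21 = \left(-30212\right) \left(- \frac{1}{19264}\right) + 21 = \frac{1079}{688} + 21 = \frac{15527}{688}$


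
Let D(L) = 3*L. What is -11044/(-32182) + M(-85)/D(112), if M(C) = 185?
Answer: 4832227/5406576 ≈ 0.89377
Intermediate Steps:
-11044/(-32182) + M(-85)/D(112) = -11044/(-32182) + 185/((3*112)) = -11044*(-1/32182) + 185/336 = 5522/16091 + 185*(1/336) = 5522/16091 + 185/336 = 4832227/5406576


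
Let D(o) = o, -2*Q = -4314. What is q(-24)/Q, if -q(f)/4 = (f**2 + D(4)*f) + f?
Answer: -608/719 ≈ -0.84562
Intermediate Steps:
Q = 2157 (Q = -1/2*(-4314) = 2157)
q(f) = -20*f - 4*f**2 (q(f) = -4*((f**2 + 4*f) + f) = -4*(f**2 + 5*f) = -20*f - 4*f**2)
q(-24)/Q = -4*(-24)*(5 - 24)/2157 = -4*(-24)*(-19)*(1/2157) = -1824*1/2157 = -608/719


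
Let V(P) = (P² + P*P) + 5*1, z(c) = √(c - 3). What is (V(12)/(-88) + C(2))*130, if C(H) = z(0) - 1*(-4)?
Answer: 3835/44 + 130*I*√3 ≈ 87.159 + 225.17*I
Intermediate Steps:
z(c) = √(-3 + c)
V(P) = 5 + 2*P² (V(P) = (P² + P²) + 5 = 2*P² + 5 = 5 + 2*P²)
C(H) = 4 + I*√3 (C(H) = √(-3 + 0) - 1*(-4) = √(-3) + 4 = I*√3 + 4 = 4 + I*√3)
(V(12)/(-88) + C(2))*130 = ((5 + 2*12²)/(-88) + (4 + I*√3))*130 = ((5 + 2*144)*(-1/88) + (4 + I*√3))*130 = ((5 + 288)*(-1/88) + (4 + I*√3))*130 = (293*(-1/88) + (4 + I*√3))*130 = (-293/88 + (4 + I*√3))*130 = (59/88 + I*√3)*130 = 3835/44 + 130*I*√3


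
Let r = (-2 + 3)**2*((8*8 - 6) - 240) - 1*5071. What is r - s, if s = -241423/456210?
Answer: -2396229707/456210 ≈ -5252.5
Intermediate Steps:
s = -241423/456210 (s = -241423*1/456210 = -241423/456210 ≈ -0.52919)
r = -5253 (r = 1**2*((64 - 6) - 240) - 5071 = 1*(58 - 240) - 5071 = 1*(-182) - 5071 = -182 - 5071 = -5253)
r - s = -5253 - 1*(-241423/456210) = -5253 + 241423/456210 = -2396229707/456210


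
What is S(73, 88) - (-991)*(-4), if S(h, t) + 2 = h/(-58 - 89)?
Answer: -583075/147 ≈ -3966.5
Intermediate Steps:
S(h, t) = -2 - h/147 (S(h, t) = -2 + h/(-58 - 89) = -2 + h/(-147) = -2 + h*(-1/147) = -2 - h/147)
S(73, 88) - (-991)*(-4) = (-2 - 1/147*73) - (-991)*(-4) = (-2 - 73/147) - 1*3964 = -367/147 - 3964 = -583075/147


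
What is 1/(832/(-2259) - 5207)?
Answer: -2259/11763445 ≈ -0.00019204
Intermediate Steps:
1/(832/(-2259) - 5207) = 1/(832*(-1/2259) - 5207) = 1/(-832/2259 - 5207) = 1/(-11763445/2259) = -2259/11763445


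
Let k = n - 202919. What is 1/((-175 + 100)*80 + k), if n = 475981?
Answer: 1/267062 ≈ 3.7444e-6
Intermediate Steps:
k = 273062 (k = 475981 - 202919 = 273062)
1/((-175 + 100)*80 + k) = 1/((-175 + 100)*80 + 273062) = 1/(-75*80 + 273062) = 1/(-6000 + 273062) = 1/267062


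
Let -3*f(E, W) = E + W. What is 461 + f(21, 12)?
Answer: 450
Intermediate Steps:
f(E, W) = -E/3 - W/3 (f(E, W) = -(E + W)/3 = -E/3 - W/3)
461 + f(21, 12) = 461 + (-⅓*21 - ⅓*12) = 461 + (-7 - 4) = 461 - 11 = 450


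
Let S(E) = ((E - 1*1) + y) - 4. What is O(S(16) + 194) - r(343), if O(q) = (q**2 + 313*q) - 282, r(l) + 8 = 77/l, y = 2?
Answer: 5260923/49 ≈ 1.0737e+5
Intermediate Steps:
S(E) = -3 + E (S(E) = ((E - 1*1) + 2) - 4 = ((E - 1) + 2) - 4 = ((-1 + E) + 2) - 4 = (1 + E) - 4 = -3 + E)
r(l) = -8 + 77/l
O(q) = -282 + q**2 + 313*q
O(S(16) + 194) - r(343) = (-282 + ((-3 + 16) + 194)**2 + 313*((-3 + 16) + 194)) - (-8 + 77/343) = (-282 + (13 + 194)**2 + 313*(13 + 194)) - (-8 + 77*(1/343)) = (-282 + 207**2 + 313*207) - (-8 + 11/49) = (-282 + 42849 + 64791) - 1*(-381/49) = 107358 + 381/49 = 5260923/49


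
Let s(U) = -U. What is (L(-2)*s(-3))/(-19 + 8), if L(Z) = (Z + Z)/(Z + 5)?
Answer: 4/11 ≈ 0.36364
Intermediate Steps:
L(Z) = 2*Z/(5 + Z) (L(Z) = (2*Z)/(5 + Z) = 2*Z/(5 + Z))
(L(-2)*s(-3))/(-19 + 8) = ((2*(-2)/(5 - 2))*(-1*(-3)))/(-19 + 8) = ((2*(-2)/3)*3)/(-11) = ((2*(-2)*(1/3))*3)*(-1/11) = -4/3*3*(-1/11) = -4*(-1/11) = 4/11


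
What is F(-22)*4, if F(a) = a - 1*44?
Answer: -264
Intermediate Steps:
F(a) = -44 + a (F(a) = a - 44 = -44 + a)
F(-22)*4 = (-44 - 22)*4 = -66*4 = -264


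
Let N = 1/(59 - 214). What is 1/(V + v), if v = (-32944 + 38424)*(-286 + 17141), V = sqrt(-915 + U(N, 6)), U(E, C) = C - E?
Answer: 7158318500/661180951579970447 - I*sqrt(21838570)/1322361903159940894 ≈ 1.0827e-8 - 3.534e-15*I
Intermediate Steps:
N = -1/155 (N = 1/(-155) = -1/155 ≈ -0.0064516)
V = I*sqrt(21838570)/155 (V = sqrt(-915 + (6 - 1*(-1/155))) = sqrt(-915 + (6 + 1/155)) = sqrt(-915 + 931/155) = sqrt(-140894/155) = I*sqrt(21838570)/155 ≈ 30.15*I)
v = 92365400 (v = 5480*16855 = 92365400)
1/(V + v) = 1/(I*sqrt(21838570)/155 + 92365400) = 1/(92365400 + I*sqrt(21838570)/155)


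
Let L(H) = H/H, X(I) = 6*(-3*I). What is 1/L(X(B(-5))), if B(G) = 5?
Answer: 1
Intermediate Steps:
X(I) = -18*I
L(H) = 1
1/L(X(B(-5))) = 1/1 = 1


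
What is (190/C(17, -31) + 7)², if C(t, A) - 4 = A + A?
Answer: 11664/841 ≈ 13.869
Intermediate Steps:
C(t, A) = 4 + 2*A (C(t, A) = 4 + (A + A) = 4 + 2*A)
(190/C(17, -31) + 7)² = (190/(4 + 2*(-31)) + 7)² = (190/(4 - 62) + 7)² = (190/(-58) + 7)² = (190*(-1/58) + 7)² = (-95/29 + 7)² = (108/29)² = 11664/841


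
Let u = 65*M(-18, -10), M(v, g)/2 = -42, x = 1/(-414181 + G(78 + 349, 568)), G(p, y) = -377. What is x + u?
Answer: -2263486681/414558 ≈ -5460.0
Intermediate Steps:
x = -1/414558 (x = 1/(-414181 - 377) = 1/(-414558) = -1/414558 ≈ -2.4122e-6)
M(v, g) = -84 (M(v, g) = 2*(-42) = -84)
u = -5460 (u = 65*(-84) = -5460)
x + u = -1/414558 - 5460 = -2263486681/414558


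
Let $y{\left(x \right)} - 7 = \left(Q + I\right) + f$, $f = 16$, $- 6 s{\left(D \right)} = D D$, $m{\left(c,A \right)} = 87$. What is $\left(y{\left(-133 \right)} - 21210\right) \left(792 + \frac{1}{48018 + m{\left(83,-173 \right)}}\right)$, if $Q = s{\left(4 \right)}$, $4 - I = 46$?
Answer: $- \frac{485345211979}{28863} \approx -1.6815 \cdot 10^{7}$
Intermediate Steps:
$I = -42$ ($I = 4 - 46 = -42$)
$s{\left(D \right)} = - \frac{D^{2}}{6}$ ($s{\left(D \right)} = - \frac{D D}{6} = - \frac{D^{2}}{6}$)
$Q = - \frac{8}{3}$ ($Q = - \frac{4^{2}}{6} = \left(- \frac{1}{6}\right) 16 = - \frac{8}{3} \approx -2.6667$)
$y{\left(x \right)} = - \frac{65}{3}$ ($y{\left(x \right)} = 7 + \left(\left(- \frac{8}{3} - 42\right) + 16\right) = 7 + \left(- \frac{134}{3} + 16\right) = 7 - \frac{86}{3} = - \frac{65}{3}$)
$\left(y{\left(-133 \right)} - 21210\right) \left(792 + \frac{1}{48018 + m{\left(83,-173 \right)}}\right) = \left(- \frac{65}{3} - 21210\right) \left(792 + \frac{1}{48018 + 87}\right) = - \frac{63695 \left(792 + \frac{1}{48105}\right)}{3} = \left(- \frac{63695}{3}\right) \frac{38099161}{48105} = - \frac{485345211979}{28863}$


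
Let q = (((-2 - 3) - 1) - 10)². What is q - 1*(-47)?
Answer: 303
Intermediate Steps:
q = 256 (q = ((-5 - 1) - 10)² = (-6 - 10)² = (-16)² = 256)
q - 1*(-47) = 256 - 1*(-47) = 256 + 47 = 303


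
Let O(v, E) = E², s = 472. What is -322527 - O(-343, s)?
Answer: -545311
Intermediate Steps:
-322527 - O(-343, s) = -322527 - 1*472² = -322527 - 1*222784 = -322527 - 222784 = -545311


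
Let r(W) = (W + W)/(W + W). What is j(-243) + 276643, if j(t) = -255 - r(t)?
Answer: 276387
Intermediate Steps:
r(W) = 1 (r(W) = (2*W)/((2*W)) = (2*W)*(1/(2*W)) = 1)
j(t) = -256 (j(t) = -255 - 1*1 = -255 - 1 = -256)
j(-243) + 276643 = -256 + 276643 = 276387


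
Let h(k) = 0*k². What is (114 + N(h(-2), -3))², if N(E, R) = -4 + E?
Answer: 12100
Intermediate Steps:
h(k) = 0
(114 + N(h(-2), -3))² = (114 + (-4 + 0))² = (114 - 4)² = 110² = 12100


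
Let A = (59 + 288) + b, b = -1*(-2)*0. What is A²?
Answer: 120409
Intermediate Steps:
b = 0 (b = 2*0 = 0)
A = 347 (A = (59 + 288) + 0 = 347 + 0 = 347)
A² = 347² = 120409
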